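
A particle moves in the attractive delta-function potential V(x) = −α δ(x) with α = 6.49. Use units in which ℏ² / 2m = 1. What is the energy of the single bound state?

E = -10.5

For x ≠ 0 the bound state is ψ ∝ e^{−κ|x|}; integrating the TISE across the delta gives the cusp condition 2κ = 2mα/ℏ², so κ = 3.245.
Then E = −ℏ²κ²/(2m) = −mα²/(2ℏ²) = -10.53.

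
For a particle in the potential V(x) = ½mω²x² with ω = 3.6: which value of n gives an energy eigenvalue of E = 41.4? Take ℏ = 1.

Invert E_n = (n + ½)ℏω: n = E/ℏω − ½ = 11.000, so n = 11.

n = 11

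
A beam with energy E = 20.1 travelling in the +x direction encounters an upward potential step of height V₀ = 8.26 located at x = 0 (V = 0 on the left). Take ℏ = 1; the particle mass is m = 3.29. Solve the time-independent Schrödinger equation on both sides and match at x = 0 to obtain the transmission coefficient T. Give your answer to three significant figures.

T = 0.983

On each side the TISE gives plane waves with k = √(2m(E − V))/ℏ: k₁ = √(2·3.29·20.1) = 11.50, k₂ = √(2·3.29·11.84) = 8.827.
Continuity of ψ and ψ′ at the step yields the reflection amplitude r = (k₁ − k₂)/(k₁ + k₂) = 0.1315; thus R = |r|² = 0.01730, T = 0.9827.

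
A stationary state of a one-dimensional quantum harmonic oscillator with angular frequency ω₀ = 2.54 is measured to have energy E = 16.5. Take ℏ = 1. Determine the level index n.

n = 6

E_n = ℏω₀(n + ½) ⇒ n = E/(ℏω₀) − ½ = 16.5/2.54 − 0.5 = 5.996 → n = 6.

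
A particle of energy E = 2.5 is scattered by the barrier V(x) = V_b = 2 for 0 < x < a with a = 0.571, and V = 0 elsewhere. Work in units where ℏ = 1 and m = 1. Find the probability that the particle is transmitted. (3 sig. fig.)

Above the barrier the interior wavenumber is k₂ = √(2m(E − V_b))/ℏ = 1.000, giving phase k₂a = 0.5710.
T = [1 + V_b² sin²(k₂a) / (4E(E − V_b))]⁻¹ = 1/1.234 = 0.811.

T = 0.811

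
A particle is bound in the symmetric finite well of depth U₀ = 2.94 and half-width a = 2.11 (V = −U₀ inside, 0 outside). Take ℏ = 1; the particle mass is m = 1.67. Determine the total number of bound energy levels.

N = 5

The dimensionless depth is z₀ = a√(2mU₀)/ℏ = 2.11 × √(9.820) = 6.612.
The even/odd transcendental equations gain one root per π/2 in z₀, giving N = 1 + ⌊2z₀/π⌋ = 1 + ⌊4.209⌋ = 5.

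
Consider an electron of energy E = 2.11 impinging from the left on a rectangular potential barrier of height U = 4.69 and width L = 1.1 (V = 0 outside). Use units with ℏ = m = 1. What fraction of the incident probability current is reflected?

R = 0.974

Since E < U the interior solution is evanescent with decay constant κ = √(2m(U − E))/ℏ = 2.272.
κL = 2.499, sinh(κL) = 6.042.
Matching ψ, ψ′ at both faces gives T = [1 + U² sinh²(κL) / (4E(U − E))]⁻¹ = 1/37.88 = 0.0264.
R = 1 − T = 0.974.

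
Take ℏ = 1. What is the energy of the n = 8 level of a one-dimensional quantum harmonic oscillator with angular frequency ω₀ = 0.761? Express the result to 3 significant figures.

E = 6.47

Using E_n = (n + ½)ℏω₀: E_8 = 8.5 × 0.761 = 6.469.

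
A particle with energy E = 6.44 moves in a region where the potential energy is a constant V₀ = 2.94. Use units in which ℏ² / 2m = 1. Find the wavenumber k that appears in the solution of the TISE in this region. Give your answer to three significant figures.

With E > V₀ the solution is oscillatory, ψ ∝ e^{±ikx} with k = √(2m(E − V₀))/ℏ.
k = √(2 × 0.5 × 3.5) = 1.871.

k = 1.87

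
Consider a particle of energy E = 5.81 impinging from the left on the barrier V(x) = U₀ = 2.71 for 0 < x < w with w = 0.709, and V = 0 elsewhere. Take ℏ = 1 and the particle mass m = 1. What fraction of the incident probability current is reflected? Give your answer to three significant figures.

E > U₀: inside the barrier k₂ = √(2m(E − U₀))/ℏ = 2.490, k₂w = 1.765.
Matching at both interfaces gives T⁻¹ = 1 + U₀² sin²(k₂w) / [4E(E − U₀)] = 1.098, hence T = 0.911.
R = 1 − T = 0.0894.

R = 0.0894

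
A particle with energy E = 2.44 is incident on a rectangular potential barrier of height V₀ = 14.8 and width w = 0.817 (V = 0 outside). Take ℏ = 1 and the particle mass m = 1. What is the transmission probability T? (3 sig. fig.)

E < V₀: inside the barrier ψ ∝ e^{±κx} with κ = √(2m(V₀ − E))/ℏ = 4.972.
κw = 4.062, sinh(κw) = 29.04.
The exact tunnelling result is T⁻¹ = 1 + V₀² sinh²(κw) / [4E(V₀ − E)] = 1532, so T = 0.000653.

T = 0.000653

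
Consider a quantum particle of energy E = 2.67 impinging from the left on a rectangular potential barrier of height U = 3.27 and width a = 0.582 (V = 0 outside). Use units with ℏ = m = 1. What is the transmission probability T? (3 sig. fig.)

T = 0.563

E < U: inside the barrier ψ ∝ e^{±κx} with κ = √(2m(U − E))/ℏ = 1.095.
κa = 0.6375, sinh(κa) = 0.6816.
The exact tunnelling result is T⁻¹ = 1 + U² sinh²(κa) / [4E(U − E)] = 1.775, so T = 0.563.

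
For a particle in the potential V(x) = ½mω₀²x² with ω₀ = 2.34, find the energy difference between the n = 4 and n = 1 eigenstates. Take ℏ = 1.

E_n = ℏω₀(n + ½), so ΔE = (4 − 1) ℏω₀ = 3 × 2.34 = 7.020.

ΔE = 7.02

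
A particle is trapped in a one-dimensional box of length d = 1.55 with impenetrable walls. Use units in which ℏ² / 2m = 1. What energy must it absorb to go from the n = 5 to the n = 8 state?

E_n = n²π²ℏ²/(2md²), so ΔE = (8² − 5²) π²ℏ²/(2md²).
ΔE = 39 × π² / (2 × 0.5 × 1.55²) = 160.2.

ΔE = 160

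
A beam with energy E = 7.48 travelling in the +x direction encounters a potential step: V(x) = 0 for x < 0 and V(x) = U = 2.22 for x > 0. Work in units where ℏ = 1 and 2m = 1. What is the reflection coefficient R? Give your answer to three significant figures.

The wavenumbers are k₁ = √(2mE)/ℏ = 2.735 on the left and k₂ = √(2m(E − U))/ℏ = 2.293 on the right.
Matching ψ and ψ′ at x = 0 gives r = (k₁ − k₂)/(k₁ + k₂), so R = r² = 0.007709 and T = 1 − R = 0.9923.

R = 0.00771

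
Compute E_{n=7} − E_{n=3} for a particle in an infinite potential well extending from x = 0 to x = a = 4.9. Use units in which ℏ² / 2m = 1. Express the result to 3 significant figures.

E_n = n²π²ℏ²/(2ma²), so ΔE = (7² − 3²) π²ℏ²/(2ma²).
ΔE = 40 × π² / (2 × 0.5 × 4.9²) = 16.44.

ΔE = 16.4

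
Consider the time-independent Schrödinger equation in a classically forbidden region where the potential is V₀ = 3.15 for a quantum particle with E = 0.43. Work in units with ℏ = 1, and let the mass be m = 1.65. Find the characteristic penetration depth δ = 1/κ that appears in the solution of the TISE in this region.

Since E < V₀ the TISE in this region is ψ'' = κ²ψ with κ = √(2m(V₀ − E))/ℏ.
κ = √(2 × 1.65 × 2.72) = 2.996. The penetration depth is δ = 1/κ = 0.334.

δ = 0.334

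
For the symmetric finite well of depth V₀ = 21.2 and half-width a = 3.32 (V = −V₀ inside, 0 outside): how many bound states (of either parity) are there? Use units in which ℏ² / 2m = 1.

Define the well-strength parameter z₀ = (a/ℏ)√(2mV₀) = 3.32 × √(2·0.5·21.2) = 15.29.
A new bound state (alternating even/odd) appears each time z₀ passes a multiple of π/2, so N = ⌊2z₀/π⌋ + 1 = ⌊9.732⌋ + 1 = 10.

N = 10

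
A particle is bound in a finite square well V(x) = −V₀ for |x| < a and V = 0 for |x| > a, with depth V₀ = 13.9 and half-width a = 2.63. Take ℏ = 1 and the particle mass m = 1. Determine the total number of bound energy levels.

The dimensionless depth is z₀ = a√(2mV₀)/ℏ = 2.63 × √(27.80) = 13.87.
A new bound state (alternating even/odd) appears each time z₀ passes a multiple of π/2, so N = ⌊2z₀/π⌋ + 1 = ⌊8.828⌋ + 1 = 9.

N = 9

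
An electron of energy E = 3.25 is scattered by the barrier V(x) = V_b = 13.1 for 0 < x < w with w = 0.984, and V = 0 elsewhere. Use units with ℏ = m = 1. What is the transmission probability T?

E < V_b: inside the barrier ψ ∝ e^{±κx} with κ = √(2m(V_b − E))/ℏ = 4.438.
κw = 4.367, sinh(κw) = 39.41.
The exact tunnelling result is T⁻¹ = 1 + V_b² sinh²(κw) / [4E(V_b − E)] = 2083, so T = 0.000480.

T = 0.000480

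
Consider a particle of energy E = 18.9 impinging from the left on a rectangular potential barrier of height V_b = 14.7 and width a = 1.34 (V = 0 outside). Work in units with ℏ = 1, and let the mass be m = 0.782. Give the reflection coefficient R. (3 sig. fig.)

E > V_b: inside the barrier k₂ = √(2m(E − V_b))/ℏ = 2.563, k₂a = 3.434.
T = [1 + V_b² sin²(k₂a) / (4E(E − V_b))]⁻¹ = 1/1.057 = 0.946.
R = 1 − T = 0.0536.

R = 0.0536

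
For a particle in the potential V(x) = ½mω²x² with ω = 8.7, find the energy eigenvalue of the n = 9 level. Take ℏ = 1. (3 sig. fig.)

The oscillator eigenvalues are E_n = ℏω(n + ½), so E_9 = 8.7 × 9.5 = 82.65.

E = 82.7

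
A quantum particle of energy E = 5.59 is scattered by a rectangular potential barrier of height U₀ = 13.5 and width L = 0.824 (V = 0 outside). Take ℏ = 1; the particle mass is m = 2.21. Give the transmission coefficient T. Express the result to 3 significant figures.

Since E < U₀ the interior solution is evanescent with decay constant κ = √(2m(U₀ − E))/ℏ = 5.913.
κL = 4.872, sinh(κL) = 65.30.
Matching ψ, ψ′ at both faces gives T = [1 + U₀² sinh²(κL) / (4E(U₀ − E))]⁻¹ = 1/4395 = 0.000228.

T = 0.000228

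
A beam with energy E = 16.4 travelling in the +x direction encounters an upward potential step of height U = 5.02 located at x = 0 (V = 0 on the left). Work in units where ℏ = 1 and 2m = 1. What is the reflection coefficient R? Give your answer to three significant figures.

On each side the TISE gives plane waves with k = √(2m(E − V))/ℏ: k₁ = √(2·½·16.4) = 4.050, k₂ = √(2·½·11.38) = 3.373.
Matching ψ and ψ′ at x = 0 gives r = (k₁ − k₂)/(k₁ + k₂), so R = r² = 0.008300 and T = 1 − R = 0.9917.

R = 0.00830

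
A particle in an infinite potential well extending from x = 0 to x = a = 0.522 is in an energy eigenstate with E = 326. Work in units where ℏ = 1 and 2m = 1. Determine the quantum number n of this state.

From E_n = n²π²ℏ²/(2ma²) invert to n = √(2ma²E)/(πℏ).
n = (0.522/π) × √(2 × 0.5 × 326) = 3.000 → n = 3.

n = 3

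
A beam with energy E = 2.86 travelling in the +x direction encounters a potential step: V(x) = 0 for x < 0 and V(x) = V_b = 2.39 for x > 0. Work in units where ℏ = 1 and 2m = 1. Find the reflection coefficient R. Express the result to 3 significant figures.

R = 0.179

The wavenumbers are k₁ = √(2mE)/ℏ = 1.691 on the left and k₂ = √(2m(E − V_b))/ℏ = 0.6856 on the right.
Matching ψ and ψ′ at x = 0 gives r = (k₁ − k₂)/(k₁ + k₂), so R = r² = 0.1790 and T = 1 − R = 0.8210.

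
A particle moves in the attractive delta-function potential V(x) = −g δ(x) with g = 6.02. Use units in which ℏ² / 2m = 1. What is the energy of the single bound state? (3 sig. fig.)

E = -9.06

For x ≠ 0 the bound state is ψ ∝ e^{−κ|x|}; integrating the TISE across the delta gives the cusp condition 2κ = 2mg/ℏ², so κ = 3.010.
Then E = −ℏ²κ²/(2m) = −mg²/(2ℏ²) = -9.060.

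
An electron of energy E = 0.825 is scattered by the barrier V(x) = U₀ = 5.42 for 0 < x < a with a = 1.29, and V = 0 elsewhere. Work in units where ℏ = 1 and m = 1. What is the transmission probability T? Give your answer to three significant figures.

Since E < U₀ the interior solution is evanescent with decay constant κ = √(2m(U₀ − E))/ℏ = 3.032.
κa = 3.911, sinh(κa) = 24.96.
Matching ψ, ψ′ at both faces gives T = [1 + U₀² sinh²(κa) / (4E(U₀ − E))]⁻¹ = 1/1207 = 0.000828.

T = 0.000828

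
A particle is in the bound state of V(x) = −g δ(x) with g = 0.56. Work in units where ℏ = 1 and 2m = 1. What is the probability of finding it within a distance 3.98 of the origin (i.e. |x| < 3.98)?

P = 0.892

The normalised bound state is ψ = √κ e^{−κ|x|} with κ = mg/ℏ² = 0.2800.
P(|x| < d) = ∫_{−d}^{d} κ e^{−2κ|x|} dx = 1 − e^{−2κd} = 1 − e^{−2.229} = 0.8923.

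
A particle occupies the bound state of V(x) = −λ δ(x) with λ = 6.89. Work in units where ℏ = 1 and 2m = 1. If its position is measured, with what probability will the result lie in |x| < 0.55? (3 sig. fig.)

The normalised bound state is ψ = √κ e^{−κ|x|} with κ = mλ/ℏ² = 3.445.
P(|x| < d) = ∫_{−d}^{d} κ e^{−2κ|x|} dx = 1 − e^{−2κd} = 1 − e^{−3.790} = 0.9774.

P = 0.977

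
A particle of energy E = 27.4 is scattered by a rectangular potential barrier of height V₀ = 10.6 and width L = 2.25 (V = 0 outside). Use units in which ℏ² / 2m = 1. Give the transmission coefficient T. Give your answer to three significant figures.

E > V₀: inside the barrier k₂ = √(2m(E − V₀))/ℏ = 4.099, k₂L = 9.222.
Matching at both interfaces gives T⁻¹ = 1 + V₀² sin²(k₂L) / [4E(E − V₀)] = 1.002, hence T = 0.998.

T = 0.998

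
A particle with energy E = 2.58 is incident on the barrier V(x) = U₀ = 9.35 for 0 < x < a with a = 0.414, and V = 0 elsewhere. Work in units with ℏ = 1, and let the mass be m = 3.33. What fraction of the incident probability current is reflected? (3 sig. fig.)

R = 0.988

E < U₀: inside the barrier ψ ∝ e^{±κx} with κ = √(2m(U₀ − E))/ℏ = 6.715.
κa = 2.780, sinh(κa) = 8.028.
Matching ψ, ψ′ at both faces gives T = [1 + U₀² sinh²(κa) / (4E(U₀ − E))]⁻¹ = 1/81.64 = 0.0122.
R = 1 − T = 0.988.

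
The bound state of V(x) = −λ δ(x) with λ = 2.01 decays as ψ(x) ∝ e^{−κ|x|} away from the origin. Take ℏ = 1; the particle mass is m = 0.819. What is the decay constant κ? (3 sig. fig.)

Integrate −(ℏ²/2m)ψ'' − λδ(x)ψ = Eψ from −ε to +ε: the ψ'' term gives ψ'(0⁺) − ψ'(0⁻) and the δ term gives −(2mλ/ℏ²)ψ(0).
With ψ ∝ e^{−κ|x|} this yields −2κ = −2mλ/ℏ², so κ = mλ/ℏ² = 1.646.

κ = 1.65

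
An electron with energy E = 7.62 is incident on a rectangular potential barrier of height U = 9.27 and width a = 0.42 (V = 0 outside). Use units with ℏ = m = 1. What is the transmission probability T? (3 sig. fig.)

E < U: inside the barrier ψ ∝ e^{±κx} with κ = √(2m(U − E))/ℏ = 1.817.
κa = 0.7630, sinh(κa) = 0.8392.
The exact tunnelling result is T⁻¹ = 1 + U² sinh²(κa) / [4E(U − E)] = 2.203, so T = 0.454.

T = 0.454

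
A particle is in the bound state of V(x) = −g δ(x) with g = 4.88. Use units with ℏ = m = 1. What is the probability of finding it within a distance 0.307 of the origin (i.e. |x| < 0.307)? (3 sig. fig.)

The normalised bound state is ψ = √κ e^{−κ|x|} with κ = mg/ℏ² = 4.880.
P(|x| < d) = ∫_{−d}^{d} κ e^{−2κ|x|} dx = 1 − e^{−2κd} = 1 − e^{−2.996} = 0.9500.

P = 0.950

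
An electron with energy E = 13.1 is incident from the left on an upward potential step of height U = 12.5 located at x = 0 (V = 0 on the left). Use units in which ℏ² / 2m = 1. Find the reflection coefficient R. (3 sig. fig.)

R = 0.419

The wavenumbers are k₁ = √(2mE)/ℏ = 3.619 on the left and k₂ = √(2m(E − U))/ℏ = 0.7746 on the right.
Continuity of ψ and ψ′ at the step yields the reflection amplitude r = (k₁ − k₂)/(k₁ + k₂) = 0.6474; thus R = |r|² = 0.4192, T = 0.5808.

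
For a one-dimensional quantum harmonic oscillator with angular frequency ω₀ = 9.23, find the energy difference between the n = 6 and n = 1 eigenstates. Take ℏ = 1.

ΔE = 46.2

E_n = ℏω₀(n + ½), so ΔE = (6 − 1) ℏω₀ = 5 × 9.23 = 46.15.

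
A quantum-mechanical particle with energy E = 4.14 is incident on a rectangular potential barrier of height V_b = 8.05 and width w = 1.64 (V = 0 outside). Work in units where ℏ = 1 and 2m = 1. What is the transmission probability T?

T = 0.00608

Since E < V_b the interior solution is evanescent with decay constant κ = √(2m(V_b − E))/ℏ = 1.977.
κw = 3.243, sinh(κw) = 12.78.
The exact tunnelling result is T⁻¹ = 1 + V_b² sinh²(κw) / [4E(V_b − E)] = 164.6, so T = 0.00608.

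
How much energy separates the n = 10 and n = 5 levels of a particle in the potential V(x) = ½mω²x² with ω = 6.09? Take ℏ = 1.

ΔE = 30.5

E_n = ℏω(n + ½), so ΔE = (10 − 5) ℏω = 5 × 6.09 = 30.45.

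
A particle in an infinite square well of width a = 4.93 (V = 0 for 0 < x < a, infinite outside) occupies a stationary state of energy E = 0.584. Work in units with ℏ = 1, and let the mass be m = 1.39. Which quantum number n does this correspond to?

n = 2

From E_n = n²π²ℏ²/(2ma²) invert to n = √(2ma²E)/(πℏ).
n = (4.93/π) × √(2 × 1.39 × 0.584) = 2.000 → n = 2.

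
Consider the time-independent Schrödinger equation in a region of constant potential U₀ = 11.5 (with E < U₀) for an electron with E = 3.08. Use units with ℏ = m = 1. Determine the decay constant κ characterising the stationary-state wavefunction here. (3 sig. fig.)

Since E < U₀ the TISE in this region is ψ'' = κ²ψ with κ = √(2m(U₀ − E))/ℏ.
κ = √(2 × 1 × 8.42) = 4.104.

κ = 4.10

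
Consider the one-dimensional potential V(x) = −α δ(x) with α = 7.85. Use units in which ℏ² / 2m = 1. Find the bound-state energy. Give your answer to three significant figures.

The bound state is ψ(x) = √κ e^{−κ|x|}. The derivative jump ψ'(0⁺) − ψ'(0⁻) = −(2mα/ℏ²)ψ(0) fixes κ = mα/ℏ² = 3.925.
Then E = −ℏ²κ²/(2m) = −mα²/(2ℏ²) = -15.41.

E = -15.4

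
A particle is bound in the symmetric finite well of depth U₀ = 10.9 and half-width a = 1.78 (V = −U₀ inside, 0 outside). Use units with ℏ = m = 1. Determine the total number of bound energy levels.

The dimensionless depth is z₀ = a√(2mU₀)/ℏ = 1.78 × √(21.80) = 8.311.
The even/odd transcendental equations gain one root per π/2 in z₀, giving N = 1 + ⌊2z₀/π⌋ = 1 + ⌊5.291⌋ = 6.

N = 6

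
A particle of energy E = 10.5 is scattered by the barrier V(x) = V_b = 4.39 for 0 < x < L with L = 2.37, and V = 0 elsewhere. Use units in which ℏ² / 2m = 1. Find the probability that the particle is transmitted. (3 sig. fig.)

T = 0.987

Above the barrier the interior wavenumber is k₂ = √(2m(E − V_b))/ℏ = 2.472, giving phase k₂L = 5.858.
Matching at both interfaces gives T⁻¹ = 1 + V_b² sin²(k₂L) / [4E(E − V_b)] = 1.013, hence T = 0.987.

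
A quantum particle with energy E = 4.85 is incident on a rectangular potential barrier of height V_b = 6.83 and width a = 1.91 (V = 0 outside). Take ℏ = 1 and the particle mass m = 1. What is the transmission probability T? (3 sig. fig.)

Since E < V_b the interior solution is evanescent with decay constant κ = √(2m(V_b − E))/ℏ = 1.990.
κa = 3.801, sinh(κa) = 22.36.
Matching ψ, ψ′ at both faces gives T = [1 + V_b² sinh²(κa) / (4E(V_b − E))]⁻¹ = 1/608.1 = 0.00164.

T = 0.00164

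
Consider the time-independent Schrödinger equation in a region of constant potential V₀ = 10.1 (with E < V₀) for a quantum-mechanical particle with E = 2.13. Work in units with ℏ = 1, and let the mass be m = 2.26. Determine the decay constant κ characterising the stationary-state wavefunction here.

κ = 6.00

Since E < V₀ the TISE in this region is ψ'' = κ²ψ with κ = √(2m(V₀ − E))/ℏ.
κ = √(2 × 2.26 × 7.97) = 6.002.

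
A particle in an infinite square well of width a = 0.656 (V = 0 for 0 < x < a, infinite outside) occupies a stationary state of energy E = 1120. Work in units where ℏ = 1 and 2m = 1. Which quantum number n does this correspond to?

From E_n = n²π²ℏ²/(2ma²) invert to n = √(2ma²E)/(πℏ).
n = (0.656/π) × √(2 × 0.5 × 1120) = 6.988 → n = 7.

n = 7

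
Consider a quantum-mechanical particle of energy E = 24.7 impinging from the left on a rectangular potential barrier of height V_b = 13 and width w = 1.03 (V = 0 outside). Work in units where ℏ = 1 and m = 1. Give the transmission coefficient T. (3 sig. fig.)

T = 0.880

Above the barrier the interior wavenumber is k₂ = √(2m(E − V_b))/ℏ = 4.837, giving phase k₂w = 4.982.
Matching at both interfaces gives T⁻¹ = 1 + V_b² sin²(k₂w) / [4E(E − V_b)] = 1.136, hence T = 0.880.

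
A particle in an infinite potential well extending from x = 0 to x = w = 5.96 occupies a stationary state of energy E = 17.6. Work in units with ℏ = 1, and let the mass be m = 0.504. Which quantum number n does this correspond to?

From E_n = n²π²ℏ²/(2mw²) invert to n = √(2mw²E)/(πℏ).
n = (5.96/π) × √(2 × 0.504 × 17.6) = 7.991 → n = 8.

n = 8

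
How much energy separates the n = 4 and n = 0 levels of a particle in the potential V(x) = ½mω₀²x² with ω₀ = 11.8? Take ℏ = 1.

E_n = ℏω₀(n + ½), so ΔE = (4 − 0) ℏω₀ = 4 × 11.8 = 47.20.

ΔE = 47.2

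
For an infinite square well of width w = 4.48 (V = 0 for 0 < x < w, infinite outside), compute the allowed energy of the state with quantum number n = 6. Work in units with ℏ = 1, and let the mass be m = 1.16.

The infinite-well eigenfunctions ψ_n = √(2/w) sin(nπx/w) vanish at both walls, giving E_n = n²π²ℏ²/(2mw²).
E_6 = 6² × π² / (2 × 1.16 × 4.48²) = 7.631.

E = 7.63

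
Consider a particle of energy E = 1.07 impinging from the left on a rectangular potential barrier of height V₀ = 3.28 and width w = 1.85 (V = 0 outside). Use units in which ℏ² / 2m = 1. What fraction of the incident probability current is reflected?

E < V₀: inside the barrier ψ ∝ e^{±κx} with κ = √(2m(V₀ − E))/ℏ = 1.487.
κw = 2.750, sinh(κw) = 7.791.
The exact tunnelling result is T⁻¹ = 1 + V₀² sinh²(κw) / [4E(V₀ − E)] = 70.04, so T = 0.0143.
R = 1 − T = 0.986.

R = 0.986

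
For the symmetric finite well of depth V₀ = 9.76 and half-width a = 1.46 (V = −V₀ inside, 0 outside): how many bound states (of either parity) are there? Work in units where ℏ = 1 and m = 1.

N = 5

The dimensionless depth is z₀ = a√(2mV₀)/ℏ = 1.46 × √(19.52) = 6.450.
The even/odd transcendental equations gain one root per π/2 in z₀, giving N = 1 + ⌊2z₀/π⌋ = 1 + ⌊4.107⌋ = 5.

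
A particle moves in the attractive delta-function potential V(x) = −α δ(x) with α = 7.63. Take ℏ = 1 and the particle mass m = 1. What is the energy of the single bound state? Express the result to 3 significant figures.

The bound state is ψ(x) = √κ e^{−κ|x|}. The derivative jump ψ'(0⁺) − ψ'(0⁻) = −(2mα/ℏ²)ψ(0) fixes κ = mα/ℏ² = 7.630.
Then E = −ℏ²κ²/(2m) = −mα²/(2ℏ²) = -29.11.

E = -29.1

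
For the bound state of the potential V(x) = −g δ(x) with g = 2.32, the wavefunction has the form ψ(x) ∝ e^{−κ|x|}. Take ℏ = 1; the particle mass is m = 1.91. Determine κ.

Integrate −(ℏ²/2m)ψ'' − gδ(x)ψ = Eψ from −ε to +ε: the ψ'' term gives ψ'(0⁺) − ψ'(0⁻) and the δ term gives −(2mg/ℏ²)ψ(0).
With ψ ∝ e^{−κ|x|} this yields −2κ = −2mg/ℏ², so κ = mg/ℏ² = 4.431.

κ = 4.43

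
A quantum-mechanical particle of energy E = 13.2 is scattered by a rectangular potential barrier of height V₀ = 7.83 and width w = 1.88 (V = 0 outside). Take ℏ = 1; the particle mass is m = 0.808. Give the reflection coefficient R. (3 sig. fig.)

R = 0.0904

E > V₀: inside the barrier k₂ = √(2m(E − V₀))/ℏ = 2.946, k₂w = 5.538.
Matching at both interfaces gives T⁻¹ = 1 + V₀² sin²(k₂w) / [4E(E − V₀)] = 1.099, hence T = 0.910.
R = 1 − T = 0.0904.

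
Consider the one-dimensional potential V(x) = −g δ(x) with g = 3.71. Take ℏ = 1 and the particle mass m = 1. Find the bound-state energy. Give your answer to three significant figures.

E = -6.88

For x ≠ 0 the bound state is ψ ∝ e^{−κ|x|}; integrating the TISE across the delta gives the cusp condition 2κ = 2mg/ℏ², so κ = 3.710.
Then E = −ℏ²κ²/(2m) = −mg²/(2ℏ²) = -6.882.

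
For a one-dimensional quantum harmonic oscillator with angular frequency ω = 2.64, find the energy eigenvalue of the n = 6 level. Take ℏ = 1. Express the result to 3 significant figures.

E = 17.2

Using E_n = (n + ½)ℏω: E_6 = 6.5 × 2.64 = 17.16.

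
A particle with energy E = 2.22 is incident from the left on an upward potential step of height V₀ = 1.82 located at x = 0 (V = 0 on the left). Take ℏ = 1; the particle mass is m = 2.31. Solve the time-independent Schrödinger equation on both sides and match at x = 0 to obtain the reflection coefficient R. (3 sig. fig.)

R = 0.163

The wavenumbers are k₁ = √(2mE)/ℏ = 3.203 on the left and k₂ = √(2m(E − V₀))/ℏ = 1.359 on the right.
Continuity of ψ and ψ′ at the step yields the reflection amplitude r = (k₁ − k₂)/(k₁ + k₂) = 0.4040; thus R = |r|² = 0.1632, T = 0.8368.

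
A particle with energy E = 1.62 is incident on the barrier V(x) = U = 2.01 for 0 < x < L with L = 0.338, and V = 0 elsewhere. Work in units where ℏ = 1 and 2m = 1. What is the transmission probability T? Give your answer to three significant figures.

T = 0.933

Since E < U the interior solution is evanescent with decay constant κ = √(2m(U − E))/ℏ = 0.6245.
κL = 0.2111, sinh(κL) = 0.2127.
Matching ψ, ψ′ at both faces gives T = [1 + U² sinh²(κL) / (4E(U − E))]⁻¹ = 1/1.072 = 0.933.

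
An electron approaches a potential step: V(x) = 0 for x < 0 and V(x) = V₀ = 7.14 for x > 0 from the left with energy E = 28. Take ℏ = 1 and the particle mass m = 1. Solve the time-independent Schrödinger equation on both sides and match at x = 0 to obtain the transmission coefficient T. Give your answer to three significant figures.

The wavenumbers are k₁ = √(2mE)/ℏ = 7.483 on the left and k₂ = √(2m(E − V₀))/ℏ = 6.459 on the right.
Continuity of ψ and ψ′ at the step yields the reflection amplitude r = (k₁ − k₂)/(k₁ + k₂) = 0.07346; thus R = |r|² = 0.005396, T = 0.9946.

T = 0.995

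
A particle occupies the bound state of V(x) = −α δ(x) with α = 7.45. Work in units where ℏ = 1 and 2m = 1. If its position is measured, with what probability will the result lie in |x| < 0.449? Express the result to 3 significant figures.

P = 0.965

The normalised bound state is ψ = √κ e^{−κ|x|} with κ = mα/ℏ² = 3.725.
P(|x| < d) = ∫_{−d}^{d} κ e^{−2κ|x|} dx = 1 − e^{−2κd} = 1 − e^{−3.345} = 0.9647.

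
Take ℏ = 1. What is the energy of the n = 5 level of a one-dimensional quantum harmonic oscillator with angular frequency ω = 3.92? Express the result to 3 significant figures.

E = 21.6

The oscillator eigenvalues are E_n = ℏω(n + ½), so E_5 = 3.92 × 5.5 = 21.56.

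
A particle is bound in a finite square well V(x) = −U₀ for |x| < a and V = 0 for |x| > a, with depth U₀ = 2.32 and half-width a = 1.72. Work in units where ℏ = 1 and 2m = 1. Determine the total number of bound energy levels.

N = 2

The dimensionless depth is z₀ = a√(2mU₀)/ℏ = 1.72 × √(2.320) = 2.620.
A new bound state (alternating even/odd) appears each time z₀ passes a multiple of π/2, so N = ⌊2z₀/π⌋ + 1 = ⌊1.668⌋ + 1 = 2.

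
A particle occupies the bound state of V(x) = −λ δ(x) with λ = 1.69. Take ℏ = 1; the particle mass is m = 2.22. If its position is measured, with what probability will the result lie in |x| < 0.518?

The normalised bound state is ψ = √κ e^{−κ|x|} with κ = mλ/ℏ² = 3.752.
P(|x| < d) = ∫_{−d}^{d} κ e^{−2κ|x|} dx = 1 − e^{−2κd} = 1 − e^{−3.887} = 0.9795.

P = 0.979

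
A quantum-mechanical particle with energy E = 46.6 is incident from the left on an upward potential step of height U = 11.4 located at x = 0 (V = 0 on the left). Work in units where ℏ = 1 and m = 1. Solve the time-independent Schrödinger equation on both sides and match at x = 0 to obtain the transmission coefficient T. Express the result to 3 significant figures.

T = 0.995

On each side the TISE gives plane waves with k = √(2m(E − V))/ℏ: k₁ = √(2·1·46.6) = 9.654, k₂ = √(2·1·35.2) = 8.390.
Matching ψ and ψ′ at x = 0 gives r = (k₁ − k₂)/(k₁ + k₂), so R = r² = 0.004903 and T = 1 − R = 0.9951.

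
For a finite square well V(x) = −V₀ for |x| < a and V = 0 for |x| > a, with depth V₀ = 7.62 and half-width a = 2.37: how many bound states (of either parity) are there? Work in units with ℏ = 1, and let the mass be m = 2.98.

N = 11

Define the well-strength parameter z₀ = (a/ℏ)√(2mV₀) = 2.37 × √(2·2.98·7.62) = 15.97.
The even/odd transcendental equations gain one root per π/2 in z₀, giving N = 1 + ⌊2z₀/π⌋ = 1 + ⌊10.17⌋ = 11.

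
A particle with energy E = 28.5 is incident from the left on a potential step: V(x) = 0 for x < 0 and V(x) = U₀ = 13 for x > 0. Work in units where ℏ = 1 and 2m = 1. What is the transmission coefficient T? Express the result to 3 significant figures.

The wavenumbers are k₁ = √(2mE)/ℏ = 5.339 on the left and k₂ = √(2m(E − U₀))/ℏ = 3.937 on the right.
Continuity of ψ and ψ′ at the step yields the reflection amplitude r = (k₁ − k₂)/(k₁ + k₂) = 0.1511; thus R = |r|² = 0.02283, T = 0.9772.

T = 0.977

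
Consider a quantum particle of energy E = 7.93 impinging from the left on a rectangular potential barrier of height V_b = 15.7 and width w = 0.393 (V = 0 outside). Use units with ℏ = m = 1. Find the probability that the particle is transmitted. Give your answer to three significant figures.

E < V_b: inside the barrier ψ ∝ e^{±κx} with κ = √(2m(V_b − E))/ℏ = 3.942.
κw = 1.549, sinh(κw) = 2.248.
The exact tunnelling result is T⁻¹ = 1 + V_b² sinh²(κw) / [4E(V_b − E)] = 6.053, so T = 0.165.

T = 0.165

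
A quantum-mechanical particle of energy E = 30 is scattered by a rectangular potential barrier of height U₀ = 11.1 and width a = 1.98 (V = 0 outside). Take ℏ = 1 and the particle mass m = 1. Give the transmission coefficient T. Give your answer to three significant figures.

Above the barrier the interior wavenumber is k₂ = √(2m(E − U₀))/ℏ = 6.148, giving phase k₂a = 12.17.
T = [1 + U₀² sin²(k₂a) / (4E(E − U₀))]⁻¹ = 1/1.008 = 0.992.

T = 0.992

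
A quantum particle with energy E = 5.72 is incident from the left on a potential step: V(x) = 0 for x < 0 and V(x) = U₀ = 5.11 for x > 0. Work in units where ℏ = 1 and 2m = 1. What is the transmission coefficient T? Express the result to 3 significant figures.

T = 0.742

The wavenumbers are k₁ = √(2mE)/ℏ = 2.392 on the left and k₂ = √(2m(E − U₀))/ℏ = 0.7810 on the right.
Matching ψ and ψ′ at x = 0 gives r = (k₁ − k₂)/(k₁ + k₂), so R = r² = 0.2577 and T = 1 − R = 0.7423.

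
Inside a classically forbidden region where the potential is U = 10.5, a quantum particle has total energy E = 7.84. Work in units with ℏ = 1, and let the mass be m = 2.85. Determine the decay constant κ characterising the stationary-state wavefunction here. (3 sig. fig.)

κ = 3.89

Since E < U the TISE in this region is ψ'' = κ²ψ with κ = √(2m(U − E))/ℏ.
κ = √(2 × 2.85 × 2.66) = 3.894.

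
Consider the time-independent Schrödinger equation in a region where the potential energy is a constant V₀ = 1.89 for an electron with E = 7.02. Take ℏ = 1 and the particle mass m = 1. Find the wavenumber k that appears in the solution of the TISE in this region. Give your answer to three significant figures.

k = 3.20

With E > V₀ the solution is oscillatory, ψ ∝ e^{±ikx} with k = √(2m(E − V₀))/ℏ.
k = √(2 × 1 × 5.13) = 3.203.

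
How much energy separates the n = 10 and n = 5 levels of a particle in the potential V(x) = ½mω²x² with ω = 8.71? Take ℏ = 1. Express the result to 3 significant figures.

ΔE = 43.6

E_n = ℏω(n + ½), so ΔE = (10 − 5) ℏω = 5 × 8.71 = 43.55.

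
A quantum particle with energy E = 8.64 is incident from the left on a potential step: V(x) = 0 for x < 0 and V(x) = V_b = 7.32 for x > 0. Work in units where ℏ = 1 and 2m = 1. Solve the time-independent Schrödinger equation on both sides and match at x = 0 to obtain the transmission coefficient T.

The wavenumbers are k₁ = √(2mE)/ℏ = 2.939 on the left and k₂ = √(2m(E − V_b))/ℏ = 1.149 on the right.
Continuity of ψ and ψ′ at the step yields the reflection amplitude r = (k₁ − k₂)/(k₁ + k₂) = 0.4380; thus R = |r|² = 0.1918, T = 0.8082.

T = 0.808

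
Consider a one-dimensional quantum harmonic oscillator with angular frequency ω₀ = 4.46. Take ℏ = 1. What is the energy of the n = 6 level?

Using E_n = (n + ½)ℏω₀: E_6 = 6.5 × 4.46 = 28.99.

E = 29.0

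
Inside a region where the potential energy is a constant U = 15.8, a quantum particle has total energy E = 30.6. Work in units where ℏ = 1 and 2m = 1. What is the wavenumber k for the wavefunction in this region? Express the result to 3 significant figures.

k = 3.85

With E > U the solution is oscillatory, ψ ∝ e^{±ikx} with k = √(2m(E − U))/ℏ.
k = √(2 × 0.5 × 14.8) = 3.847.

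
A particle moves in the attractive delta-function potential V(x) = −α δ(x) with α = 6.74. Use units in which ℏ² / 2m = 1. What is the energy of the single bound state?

For x ≠ 0 the bound state is ψ ∝ e^{−κ|x|}; integrating the TISE across the delta gives the cusp condition 2κ = 2mα/ℏ², so κ = 3.370.
Then E = −ℏ²κ²/(2m) = −mα²/(2ℏ²) = -11.36.

E = -11.4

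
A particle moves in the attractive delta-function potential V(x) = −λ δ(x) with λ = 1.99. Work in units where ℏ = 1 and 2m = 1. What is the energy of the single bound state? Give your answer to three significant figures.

For x ≠ 0 the bound state is ψ ∝ e^{−κ|x|}; integrating the TISE across the delta gives the cusp condition 2κ = 2mλ/ℏ², so κ = 0.9950.
Then E = −ℏ²κ²/(2m) = −mλ²/(2ℏ²) = -0.9900.

E = -0.990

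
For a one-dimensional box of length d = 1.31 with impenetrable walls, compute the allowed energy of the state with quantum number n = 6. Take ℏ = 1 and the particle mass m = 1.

The infinite-well eigenfunctions ψ_n = √(2/d) sin(nπx/d) vanish at both walls, giving E_n = n²π²ℏ²/(2md²).
E_6 = 6² × π² / (2 × 1 × 1.31²) = 103.5.

E = 104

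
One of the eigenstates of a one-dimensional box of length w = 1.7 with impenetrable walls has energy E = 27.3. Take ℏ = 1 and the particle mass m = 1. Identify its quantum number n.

n = 4

From E_n = n²π²ℏ²/(2mw²) invert to n = √(2mw²E)/(πℏ).
n = (1.7/π) × √(2 × 1 × 27.3) = 3.998 → n = 4.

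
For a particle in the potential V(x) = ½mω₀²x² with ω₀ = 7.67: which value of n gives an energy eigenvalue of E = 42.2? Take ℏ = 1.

Invert E_n = (n + ½)ℏω₀: n = E/ℏω₀ − ½ = 5.002, so n = 5.

n = 5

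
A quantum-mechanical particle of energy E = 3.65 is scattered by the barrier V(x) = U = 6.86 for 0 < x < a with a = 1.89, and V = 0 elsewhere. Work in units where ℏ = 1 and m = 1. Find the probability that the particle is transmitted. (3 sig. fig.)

T = 0.000276

Since E < U the interior solution is evanescent with decay constant κ = √(2m(U − E))/ℏ = 2.534.
κa = 4.789, sinh(κa) = 60.08.
Matching ψ, ψ′ at both faces gives T = [1 + U² sinh²(κa) / (4E(U − E))]⁻¹ = 1/3625 = 0.000276.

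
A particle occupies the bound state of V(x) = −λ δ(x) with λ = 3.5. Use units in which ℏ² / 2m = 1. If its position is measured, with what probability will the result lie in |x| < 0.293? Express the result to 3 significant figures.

P = 0.641

The normalised bound state is ψ = √κ e^{−κ|x|} with κ = mλ/ℏ² = 1.750.
P(|x| < d) = ∫_{−d}^{d} κ e^{−2κ|x|} dx = 1 − e^{−2κd} = 1 − e^{−1.026} = 0.6414.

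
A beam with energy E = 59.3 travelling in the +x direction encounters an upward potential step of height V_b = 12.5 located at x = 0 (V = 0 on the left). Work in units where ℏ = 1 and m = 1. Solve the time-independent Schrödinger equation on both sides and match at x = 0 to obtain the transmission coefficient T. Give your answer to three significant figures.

T = 0.997

On each side the TISE gives plane waves with k = √(2m(E − V))/ℏ: k₁ = √(2·1·59.3) = 10.89, k₂ = √(2·1·46.8) = 9.675.
Continuity of ψ and ψ′ at the step yields the reflection amplitude r = (k₁ − k₂)/(k₁ + k₂) = 0.05911; thus R = |r|² = 0.003494, T = 0.9965.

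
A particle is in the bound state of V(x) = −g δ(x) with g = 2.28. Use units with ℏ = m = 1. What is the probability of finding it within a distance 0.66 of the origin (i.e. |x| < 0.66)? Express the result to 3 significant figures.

P = 0.951

The normalised bound state is ψ = √κ e^{−κ|x|} with κ = mg/ℏ² = 2.280.
P(|x| < d) = ∫_{−d}^{d} κ e^{−2κ|x|} dx = 1 − e^{−2κd} = 1 − e^{−3.010} = 0.9507.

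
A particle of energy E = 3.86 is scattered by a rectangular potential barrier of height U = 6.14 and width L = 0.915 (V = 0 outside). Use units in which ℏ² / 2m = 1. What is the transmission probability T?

T = 0.212

E < U: inside the barrier ψ ∝ e^{±κx} with κ = √(2m(U − E))/ℏ = 1.510.
κL = 1.382, sinh(κL) = 1.865.
The exact tunnelling result is T⁻¹ = 1 + U² sinh²(κL) / [4E(U − E)] = 4.725, so T = 0.212.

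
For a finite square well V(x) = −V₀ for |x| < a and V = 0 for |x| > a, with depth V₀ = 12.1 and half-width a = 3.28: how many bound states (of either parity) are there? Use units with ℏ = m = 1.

The dimensionless depth is z₀ = a√(2mV₀)/ℏ = 3.28 × √(24.20) = 16.14.
The even/odd transcendental equations gain one root per π/2 in z₀, giving N = 1 + ⌊2z₀/π⌋ = 1 + ⌊10.27⌋ = 11.

N = 11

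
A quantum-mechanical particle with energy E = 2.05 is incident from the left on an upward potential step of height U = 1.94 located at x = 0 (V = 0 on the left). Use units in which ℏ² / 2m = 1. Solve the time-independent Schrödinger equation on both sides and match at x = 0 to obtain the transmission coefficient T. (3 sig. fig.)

The wavenumbers are k₁ = √(2mE)/ℏ = 1.432 on the left and k₂ = √(2m(E − U))/ℏ = 0.3317 on the right.
Matching ψ and ψ′ at x = 0 gives r = (k₁ − k₂)/(k₁ + k₂), so R = r² = 0.3892 and T = 1 − R = 0.6108.

T = 0.611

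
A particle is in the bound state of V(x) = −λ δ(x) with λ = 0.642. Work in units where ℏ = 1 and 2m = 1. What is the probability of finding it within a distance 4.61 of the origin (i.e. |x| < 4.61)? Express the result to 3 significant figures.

P = 0.948

The normalised bound state is ψ = √κ e^{−κ|x|} with κ = mλ/ℏ² = 0.3210.
P(|x| < d) = ∫_{−d}^{d} κ e^{−2κ|x|} dx = 1 − e^{−2κd} = 1 − e^{−2.960} = 0.9482.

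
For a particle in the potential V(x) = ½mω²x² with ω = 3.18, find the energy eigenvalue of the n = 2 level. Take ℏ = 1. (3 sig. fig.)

The oscillator eigenvalues are E_n = ℏω(n + ½), so E_2 = 3.18 × 2.5 = 7.950.

E = 7.95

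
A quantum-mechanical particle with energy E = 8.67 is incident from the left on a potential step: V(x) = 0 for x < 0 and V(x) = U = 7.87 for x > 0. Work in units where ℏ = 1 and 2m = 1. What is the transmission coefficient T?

On each side the TISE gives plane waves with k = √(2m(E − V))/ℏ: k₁ = √(2·½·8.67) = 2.944, k₂ = √(2·½·0.8) = 0.8944.
Continuity of ψ and ψ′ at the step yields the reflection amplitude r = (k₁ − k₂)/(k₁ + k₂) = 0.5340; thus R = |r|² = 0.2852, T = 0.7148.

T = 0.715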